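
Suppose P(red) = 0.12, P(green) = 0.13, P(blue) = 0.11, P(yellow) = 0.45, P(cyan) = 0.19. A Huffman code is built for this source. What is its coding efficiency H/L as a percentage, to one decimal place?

Entropy H = −Σ p log₂ p ≈ 2.0736 bits.
Huffman merges: 11/100+3/25→23/100; 13/100+19/100→8/25; 23/100+8/25→11/20; 9/20+11/20→1. L = 21/10 ≈ 2.1000.
Efficiency = H/L = 2.0736/2.1000 = 98.7%.

98.7%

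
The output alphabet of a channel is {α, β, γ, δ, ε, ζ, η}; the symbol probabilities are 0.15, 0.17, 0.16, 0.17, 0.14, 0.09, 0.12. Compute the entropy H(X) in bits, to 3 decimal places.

H = −Σ pᵢ log₂ pᵢ.
−0.15·log₂(0.15) = 0.4105
−0.17·log₂(0.17) = 0.4346
−0.16·log₂(0.16) = 0.4230
−0.17·log₂(0.17) = 0.4346
−0.14·log₂(0.14) = 0.3971
−0.09·log₂(0.09) = 0.3127
−0.12·log₂(0.12) = 0.3671
Sum ≈ 2.7796 → 2.780 bits.

2.780 bits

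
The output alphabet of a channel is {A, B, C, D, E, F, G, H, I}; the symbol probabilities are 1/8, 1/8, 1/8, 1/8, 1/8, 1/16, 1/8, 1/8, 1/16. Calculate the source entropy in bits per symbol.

Each probability is a power of 1/2, so log₂(1/p) is an integer.
H = Σ p·log₂(1/p) = 1/8·3 + 1/8·3 + 1/8·3 + 1/8·3 + 1/8·3 + 1/16·4 + 1/8·3 + 1/8·3 + 1/16·4 = 3.125 bits.

3.125 bits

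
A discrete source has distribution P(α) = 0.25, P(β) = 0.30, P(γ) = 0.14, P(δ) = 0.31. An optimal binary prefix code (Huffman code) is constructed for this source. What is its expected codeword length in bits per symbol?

2 bits/symbol

Repeatedly combine the two least-probable nodes; the expected code length is the sum of the merged weights.
merge 7/50 + 1/4 → 39/100
merge 3/10 + 31/100 → 61/100
merge 39/100 + 61/100 → 1
L = 39/100 + 61/100 + 1 = 2 bits/symbol.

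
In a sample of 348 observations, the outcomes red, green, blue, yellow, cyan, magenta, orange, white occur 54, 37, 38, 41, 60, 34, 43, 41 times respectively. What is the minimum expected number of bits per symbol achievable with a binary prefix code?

Probabilities are the counts divided by 348.
Repeatedly combine the two least-probable nodes; the expected code length is the sum of the merged weights.
merge 17/174 + 37/348 → 71/348
merge 19/174 + 41/348 → 79/348
merge 41/348 + 43/348 → 7/29
merge 9/58 + 5/29 → 19/58
merge 71/348 + 79/348 → 25/58
merge 7/29 + 19/58 → 33/58
merge 25/58 + 33/58 → 1
L = 71/348 + 79/348 + 7/29 + 19/58 + 25/58 + 33/58 + 1 = 3 bits/symbol.

3 bits/symbol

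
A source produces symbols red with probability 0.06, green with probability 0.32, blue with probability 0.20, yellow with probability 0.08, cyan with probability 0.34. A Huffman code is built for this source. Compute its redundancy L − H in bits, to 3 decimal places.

Entropy H = −Σ p log₂ p ≈ 2.0546 bits.
Huffman merges: 3/50+2/25→7/50; 7/50+1/5→17/50; 8/25+17/50→33/50; 17/50+33/50→1. L = 107/50 ≈ 2.1400.
L − H = 2.1400 − 2.0546 = 0.085 bits.

0.085 bits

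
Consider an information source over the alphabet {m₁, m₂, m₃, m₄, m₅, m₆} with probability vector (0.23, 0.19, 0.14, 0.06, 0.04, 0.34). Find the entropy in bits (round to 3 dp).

2.298 bits

H = −Σ pᵢ log₂ pᵢ.
−0.23·log₂(0.23) = 0.4877
−0.19·log₂(0.19) = 0.4552
−0.14·log₂(0.14) = 0.3971
−0.06·log₂(0.06) = 0.2435
−0.04·log₂(0.04) = 0.1858
−0.34·log₂(0.34) = 0.5292
Sum ≈ 2.2985 → 2.298 bits.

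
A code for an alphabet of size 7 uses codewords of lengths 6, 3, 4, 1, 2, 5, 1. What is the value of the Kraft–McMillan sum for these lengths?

With common denominator 2^6 = 64: Σ 2^(−ℓᵢ) = 1/64 + 8/64 + 4/64 + 32/64 + 16/64 + 2/64 + 32/64 = 95/64 = 1.484375.

1.484375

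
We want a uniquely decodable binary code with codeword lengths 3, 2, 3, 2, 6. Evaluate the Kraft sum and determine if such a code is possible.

0.765625; yes

With common denominator 2^6 = 64: Σ 2^(−ℓᵢ) = 8/64 + 16/64 + 8/64 + 16/64 + 1/64 = 49/64 = 0.765625.
Kraft's inequality requires Σ ≤ 1; here Σ = 0.765625 ≤ 1, so such a prefix code exists.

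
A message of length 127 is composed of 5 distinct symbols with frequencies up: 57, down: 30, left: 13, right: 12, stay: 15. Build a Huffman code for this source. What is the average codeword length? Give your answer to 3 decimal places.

2.063 bits/symbol

Probabilities are the counts divided by 127.
Repeatedly combine the two least-probable nodes; the expected code length is the sum of the merged weights.
merge 12/127 + 13/127 → 25/127
merge 15/127 + 25/127 → 40/127
merge 30/127 + 40/127 → 70/127
merge 57/127 + 70/127 → 1
L = 25/127 + 40/127 + 70/127 + 1 = 262/127 ≈ 2.063 bits/symbol.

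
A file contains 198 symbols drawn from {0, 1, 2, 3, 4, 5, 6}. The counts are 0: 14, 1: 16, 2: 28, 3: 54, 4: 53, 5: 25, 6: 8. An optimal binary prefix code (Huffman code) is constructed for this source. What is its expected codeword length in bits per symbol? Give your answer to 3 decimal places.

2.571 bits/symbol

Probabilities are the counts divided by 198.
Repeatedly combine the two least-probable nodes; the expected code length is the sum of the merged weights.
merge 4/99 + 7/99 → 1/9
merge 8/99 + 1/9 → 19/99
merge 25/198 + 14/99 → 53/198
merge 19/99 + 53/198 → 91/198
merge 53/198 + 3/11 → 107/198
merge 91/198 + 107/198 → 1
L = 1/9 + 19/99 + 53/198 + 91/198 + 107/198 + 1 = 509/198 ≈ 2.571 bits/symbol.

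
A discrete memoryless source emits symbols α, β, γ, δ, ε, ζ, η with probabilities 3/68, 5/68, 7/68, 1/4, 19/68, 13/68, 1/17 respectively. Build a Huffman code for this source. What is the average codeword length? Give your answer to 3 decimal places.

Repeatedly combine the two least-probable nodes; the expected code length is the sum of the merged weights.
merge 3/68 + 1/17 → 7/68
merge 5/68 + 7/68 → 3/17
merge 7/68 + 3/17 → 19/68
merge 13/68 + 1/4 → 15/34
merge 19/68 + 19/68 → 19/34
merge 15/34 + 19/34 → 1
L = 7/68 + 3/17 + 19/68 + 15/34 + 19/34 + 1 = 87/34 ≈ 2.559 bits/symbol.

2.559 bits/symbol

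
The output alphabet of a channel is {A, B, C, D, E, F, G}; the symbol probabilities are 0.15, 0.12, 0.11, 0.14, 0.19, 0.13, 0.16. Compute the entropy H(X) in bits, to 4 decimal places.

H = −Σ pᵢ log₂ pᵢ.
−0.15·log₂(0.15) = 0.4105
−0.12·log₂(0.12) = 0.3671
−0.11·log₂(0.11) = 0.3503
−0.14·log₂(0.14) = 0.3971
−0.19·log₂(0.19) = 0.4552
−0.13·log₂(0.13) = 0.3826
−0.16·log₂(0.16) = 0.4230
Sum ≈ 2.7859 → 2.7859 bits.

2.7859 bits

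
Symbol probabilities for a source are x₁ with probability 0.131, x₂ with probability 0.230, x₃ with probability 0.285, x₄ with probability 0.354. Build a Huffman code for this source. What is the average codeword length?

2 bits/symbol

Repeatedly combine the two least-probable nodes; the expected code length is the sum of the merged weights.
merge 131/1000 + 23/100 → 361/1000
merge 57/200 + 177/500 → 639/1000
merge 361/1000 + 639/1000 → 1
L = 361/1000 + 639/1000 + 1 = 2 bits/symbol.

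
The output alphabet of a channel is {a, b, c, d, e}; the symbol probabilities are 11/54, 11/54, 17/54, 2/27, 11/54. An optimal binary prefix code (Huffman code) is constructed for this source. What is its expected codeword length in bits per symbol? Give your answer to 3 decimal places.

Repeatedly combine the two least-probable nodes; the expected code length is the sum of the merged weights.
merge 2/27 + 11/54 → 5/18
merge 11/54 + 11/54 → 11/27
merge 5/18 + 17/54 → 16/27
merge 11/27 + 16/27 → 1
L = 5/18 + 11/27 + 16/27 + 1 = 41/18 ≈ 2.278 bits/symbol.

2.278 bits/symbol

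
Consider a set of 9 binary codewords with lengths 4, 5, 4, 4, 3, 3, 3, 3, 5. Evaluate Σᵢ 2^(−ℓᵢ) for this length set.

With common denominator 2^5 = 32: Σ 2^(−ℓᵢ) = 2/32 + 1/32 + 2/32 + 2/32 + 4/32 + 4/32 + 4/32 + 4/32 + 1/32 = 24/32 = 0.75.

0.75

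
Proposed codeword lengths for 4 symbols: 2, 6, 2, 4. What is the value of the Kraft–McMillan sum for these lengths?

With common denominator 2^6 = 64: Σ 2^(−ℓᵢ) = 16/64 + 1/64 + 16/64 + 4/64 = 37/64 = 0.578125.

0.578125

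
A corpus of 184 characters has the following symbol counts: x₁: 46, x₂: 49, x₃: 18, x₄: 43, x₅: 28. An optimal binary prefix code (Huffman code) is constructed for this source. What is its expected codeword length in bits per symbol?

Probabilities are the counts divided by 184.
Repeatedly combine the two least-probable nodes; the expected code length is the sum of the merged weights.
merge 9/92 + 7/46 → 1/4
merge 43/184 + 1/4 → 89/184
merge 1/4 + 49/184 → 95/184
merge 89/184 + 95/184 → 1
L = 1/4 + 89/184 + 95/184 + 1 = 9/4 = 2.25 bits/symbol.

2.25 bits/symbol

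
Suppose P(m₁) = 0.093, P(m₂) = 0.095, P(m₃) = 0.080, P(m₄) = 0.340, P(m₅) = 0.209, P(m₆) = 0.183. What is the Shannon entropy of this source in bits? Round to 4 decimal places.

2.3823 bits

H = −Σ pᵢ log₂ pᵢ.
−0.093·log₂(0.093) = 0.3187
−0.095·log₂(0.095) = 0.3226
−0.080·log₂(0.080) = 0.2915
−0.340·log₂(0.340) = 0.5292
−0.209·log₂(0.209) = 0.4720
−0.183·log₂(0.183) = 0.4484
Sum ≈ 2.3823 → 2.3823 bits.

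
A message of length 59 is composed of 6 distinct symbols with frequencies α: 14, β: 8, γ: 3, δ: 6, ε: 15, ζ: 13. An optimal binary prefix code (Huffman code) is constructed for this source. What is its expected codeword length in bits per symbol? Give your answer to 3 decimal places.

2.441 bits/symbol

Probabilities are the counts divided by 59.
Repeatedly combine the two least-probable nodes; the expected code length is the sum of the merged weights.
merge 3/59 + 6/59 → 9/59
merge 8/59 + 9/59 → 17/59
merge 13/59 + 14/59 → 27/59
merge 15/59 + 17/59 → 32/59
merge 27/59 + 32/59 → 1
L = 9/59 + 17/59 + 27/59 + 32/59 + 1 = 144/59 ≈ 2.441 bits/symbol.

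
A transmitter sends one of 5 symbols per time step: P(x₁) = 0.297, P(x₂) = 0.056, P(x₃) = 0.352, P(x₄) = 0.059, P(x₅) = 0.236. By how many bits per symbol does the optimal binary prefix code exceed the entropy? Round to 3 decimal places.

Entropy H = −Σ p log₂ p ≈ 2.0158 bits.
Huffman merges: 7/125+59/1000→23/200; 23/200+59/250→351/1000; 297/1000+351/1000→81/125; 44/125+81/125→1. L = 1057/500 ≈ 2.1140.
L − H = 2.1140 − 2.0158 = 0.098 bits.

0.098 bits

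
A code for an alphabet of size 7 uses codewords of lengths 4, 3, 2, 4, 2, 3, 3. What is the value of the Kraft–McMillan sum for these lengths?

With common denominator 2^4 = 16: Σ 2^(−ℓᵢ) = 1/16 + 2/16 + 4/16 + 1/16 + 4/16 + 2/16 + 2/16 = 16/16 = 1.

1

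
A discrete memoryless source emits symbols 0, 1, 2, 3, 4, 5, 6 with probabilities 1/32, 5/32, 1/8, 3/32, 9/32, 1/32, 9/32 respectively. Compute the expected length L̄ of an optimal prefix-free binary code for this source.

2.5 bits/symbol

Repeatedly combine the two least-probable nodes; the expected code length is the sum of the merged weights.
merge 1/32 + 1/32 → 1/16
merge 1/16 + 3/32 → 5/32
merge 1/8 + 5/32 → 9/32
merge 5/32 + 9/32 → 7/16
merge 9/32 + 9/32 → 9/16
merge 7/16 + 9/16 → 1
L = 1/16 + 5/32 + 9/32 + 7/16 + 9/16 + 1 = 5/2 = 2.5 bits/symbol.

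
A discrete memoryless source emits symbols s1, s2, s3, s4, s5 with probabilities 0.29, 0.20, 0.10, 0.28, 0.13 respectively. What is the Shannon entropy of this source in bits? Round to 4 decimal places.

2.2113 bits

H = −Σ pᵢ log₂ pᵢ.
−0.29·log₂(0.29) = 0.5179
−0.20·log₂(0.20) = 0.4644
−0.10·log₂(0.10) = 0.3322
−0.28·log₂(0.28) = 0.5142
−0.13·log₂(0.13) = 0.3826
Sum ≈ 2.2113 → 2.2113 bits.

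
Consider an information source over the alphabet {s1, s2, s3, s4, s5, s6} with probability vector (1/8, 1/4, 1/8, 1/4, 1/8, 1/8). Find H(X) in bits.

2.5 bits

Each probability is a power of 1/2, so log₂(1/p) is an integer.
H = Σ p·log₂(1/p) = 1/8·3 + 1/4·2 + 1/8·3 + 1/4·2 + 1/8·3 + 1/8·3 = 2.5 bits.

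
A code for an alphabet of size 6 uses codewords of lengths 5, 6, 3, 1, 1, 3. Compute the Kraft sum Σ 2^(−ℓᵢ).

1.296875

With common denominator 2^6 = 64: Σ 2^(−ℓᵢ) = 2/64 + 1/64 + 8/64 + 32/64 + 32/64 + 8/64 = 83/64 = 1.296875.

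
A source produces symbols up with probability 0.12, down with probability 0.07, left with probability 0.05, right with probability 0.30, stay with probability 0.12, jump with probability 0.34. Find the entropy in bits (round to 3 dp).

H = −Σ pᵢ log₂ pᵢ.
−0.12·log₂(0.12) = 0.3671
−0.07·log₂(0.07) = 0.2686
−0.05·log₂(0.05) = 0.2161
−0.30·log₂(0.30) = 0.5211
−0.12·log₂(0.12) = 0.3671
−0.34·log₂(0.34) = 0.5292
Sum ≈ 2.2690 → 2.269 bits.

2.269 bits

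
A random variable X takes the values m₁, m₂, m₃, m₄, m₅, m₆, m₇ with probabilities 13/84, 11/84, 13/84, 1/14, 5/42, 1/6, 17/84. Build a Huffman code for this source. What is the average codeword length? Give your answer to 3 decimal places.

2.798 bits/symbol

Repeatedly combine the two least-probable nodes; the expected code length is the sum of the merged weights.
merge 1/14 + 5/42 → 4/21
merge 11/84 + 13/84 → 2/7
merge 13/84 + 1/6 → 9/28
merge 4/21 + 17/84 → 11/28
merge 2/7 + 9/28 → 17/28
merge 11/28 + 17/28 → 1
L = 4/21 + 2/7 + 9/28 + 11/28 + 17/28 + 1 = 235/84 ≈ 2.798 bits/symbol.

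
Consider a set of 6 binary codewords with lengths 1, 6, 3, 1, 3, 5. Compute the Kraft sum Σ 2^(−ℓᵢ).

With common denominator 2^6 = 64: Σ 2^(−ℓᵢ) = 32/64 + 1/64 + 8/64 + 32/64 + 8/64 + 2/64 = 83/64 = 1.296875.

1.296875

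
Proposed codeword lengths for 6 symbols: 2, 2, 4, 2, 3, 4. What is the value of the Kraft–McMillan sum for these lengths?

1

With common denominator 2^4 = 16: Σ 2^(−ℓᵢ) = 4/16 + 4/16 + 1/16 + 4/16 + 2/16 + 1/16 = 16/16 = 1.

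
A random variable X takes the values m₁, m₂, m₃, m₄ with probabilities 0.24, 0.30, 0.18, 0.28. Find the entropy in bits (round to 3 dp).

1.975 bits

H = −Σ pᵢ log₂ pᵢ.
−0.24·log₂(0.24) = 0.4941
−0.30·log₂(0.30) = 0.5211
−0.18·log₂(0.18) = 0.4453
−0.28·log₂(0.28) = 0.5142
Sum ≈ 1.9748 → 1.975 bits.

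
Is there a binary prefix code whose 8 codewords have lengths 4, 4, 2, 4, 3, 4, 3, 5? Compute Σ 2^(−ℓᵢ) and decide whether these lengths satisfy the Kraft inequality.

With common denominator 2^5 = 32: Σ 2^(−ℓᵢ) = 2/32 + 2/32 + 8/32 + 2/32 + 4/32 + 2/32 + 4/32 + 1/32 = 25/32 = 0.78125.
Kraft's inequality requires Σ ≤ 1; here Σ = 0.78125 ≤ 1, so such a prefix code exists.

0.78125; yes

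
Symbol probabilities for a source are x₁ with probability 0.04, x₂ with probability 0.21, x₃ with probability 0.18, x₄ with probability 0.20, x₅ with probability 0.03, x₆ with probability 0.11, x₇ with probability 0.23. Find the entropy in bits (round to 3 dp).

2.558 bits

H = −Σ pᵢ log₂ pᵢ.
−0.04·log₂(0.04) = 0.1858
−0.21·log₂(0.21) = 0.4728
−0.18·log₂(0.18) = 0.4453
−0.20·log₂(0.20) = 0.4644
−0.03·log₂(0.03) = 0.1518
−0.11·log₂(0.11) = 0.3503
−0.23·log₂(0.23) = 0.4877
Sum ≈ 2.5580 → 2.558 bits.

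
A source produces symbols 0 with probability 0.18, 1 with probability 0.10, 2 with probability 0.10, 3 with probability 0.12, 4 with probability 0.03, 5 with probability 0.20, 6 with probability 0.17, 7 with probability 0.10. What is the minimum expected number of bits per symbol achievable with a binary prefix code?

Repeatedly combine the two least-probable nodes; the expected code length is the sum of the merged weights.
merge 3/100 + 1/10 → 13/100
merge 1/10 + 1/10 → 1/5
merge 3/25 + 13/100 → 1/4
merge 17/100 + 9/50 → 7/20
merge 1/5 + 1/5 → 2/5
merge 1/4 + 7/20 → 3/5
merge 2/5 + 3/5 → 1
L = 13/100 + 1/5 + 1/4 + 7/20 + 2/5 + 3/5 + 1 = 293/100 = 2.93 bits/symbol.

2.93 bits/symbol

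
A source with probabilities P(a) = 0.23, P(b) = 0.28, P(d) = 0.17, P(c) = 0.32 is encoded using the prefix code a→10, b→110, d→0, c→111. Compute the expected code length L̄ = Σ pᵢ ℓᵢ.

L̄ = Σ pᵢ·ℓᵢ = 0.23·2 + 0.28·3 + 0.17·1 + 0.32·3 = 2.43 bits/symbol.

2.43 bits/symbol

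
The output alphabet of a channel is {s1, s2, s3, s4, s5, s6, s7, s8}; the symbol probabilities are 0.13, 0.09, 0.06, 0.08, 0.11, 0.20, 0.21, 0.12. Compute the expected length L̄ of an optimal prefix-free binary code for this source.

Repeatedly combine the two least-probable nodes; the expected code length is the sum of the merged weights.
merge 3/50 + 2/25 → 7/50
merge 9/100 + 11/100 → 1/5
merge 3/25 + 13/100 → 1/4
merge 7/50 + 1/5 → 17/50
merge 1/5 + 21/100 → 41/100
merge 1/4 + 17/50 → 59/100
merge 41/100 + 59/100 → 1
L = 7/50 + 1/5 + 1/4 + 17/50 + 41/100 + 59/100 + 1 = 293/100 = 2.93 bits/symbol.

2.93 bits/symbol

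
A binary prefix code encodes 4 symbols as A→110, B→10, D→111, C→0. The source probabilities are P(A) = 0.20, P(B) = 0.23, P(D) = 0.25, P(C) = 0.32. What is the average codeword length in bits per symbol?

2.13 bits/symbol

L̄ = Σ pᵢ·ℓᵢ = 0.20·3 + 0.23·2 + 0.25·3 + 0.32·1 = 2.13 bits/symbol.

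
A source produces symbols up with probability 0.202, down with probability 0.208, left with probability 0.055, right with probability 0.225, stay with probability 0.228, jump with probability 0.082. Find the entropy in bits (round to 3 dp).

H = −Σ pᵢ log₂ pᵢ.
−0.202·log₂(0.202) = 0.4661
−0.208·log₂(0.208) = 0.4712
−0.055·log₂(0.055) = 0.2301
−0.225·log₂(0.225) = 0.4842
−0.228·log₂(0.228) = 0.4863
−0.082·log₂(0.082) = 0.2959
Sum ≈ 2.4338 → 2.434 bits.

2.434 bits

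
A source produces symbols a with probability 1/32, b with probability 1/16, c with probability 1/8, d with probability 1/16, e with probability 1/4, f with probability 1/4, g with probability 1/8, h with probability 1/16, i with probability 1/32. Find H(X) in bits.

2.8125 bits

Each probability is a power of 1/2, so log₂(1/p) is an integer.
H = Σ p·log₂(1/p) = 1/32·5 + 1/16·4 + 1/8·3 + 1/16·4 + 1/4·2 + 1/4·2 + 1/8·3 + 1/16·4 + 1/32·5 = 2.8125 bits.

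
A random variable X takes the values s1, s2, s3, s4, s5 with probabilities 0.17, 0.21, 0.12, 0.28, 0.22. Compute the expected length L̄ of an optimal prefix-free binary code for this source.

Repeatedly combine the two least-probable nodes; the expected code length is the sum of the merged weights.
merge 3/25 + 17/100 → 29/100
merge 21/100 + 11/50 → 43/100
merge 7/25 + 29/100 → 57/100
merge 43/100 + 57/100 → 1
L = 29/100 + 43/100 + 57/100 + 1 = 229/100 = 2.29 bits/symbol.

2.29 bits/symbol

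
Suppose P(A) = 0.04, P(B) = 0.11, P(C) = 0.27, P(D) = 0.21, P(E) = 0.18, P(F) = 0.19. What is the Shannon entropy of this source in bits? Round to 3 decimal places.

2.419 bits

H = −Σ pᵢ log₂ pᵢ.
−0.04·log₂(0.04) = 0.1858
−0.11·log₂(0.11) = 0.3503
−0.27·log₂(0.27) = 0.5100
−0.21·log₂(0.21) = 0.4728
−0.18·log₂(0.18) = 0.4453
−0.19·log₂(0.19) = 0.4552
Sum ≈ 2.4194 → 2.419 bits.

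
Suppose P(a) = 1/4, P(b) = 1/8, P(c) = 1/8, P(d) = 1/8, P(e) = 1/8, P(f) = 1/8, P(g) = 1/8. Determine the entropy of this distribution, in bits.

Each probability is a power of 1/2, so log₂(1/p) is an integer.
H = Σ p·log₂(1/p) = 1/4·2 + 1/8·3 + 1/8·3 + 1/8·3 + 1/8·3 + 1/8·3 + 1/8·3 = 2.75 bits.

2.75 bits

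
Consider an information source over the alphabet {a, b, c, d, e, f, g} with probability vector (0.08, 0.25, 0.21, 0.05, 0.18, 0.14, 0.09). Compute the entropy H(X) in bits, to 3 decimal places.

2.635 bits

H = −Σ pᵢ log₂ pᵢ.
−0.08·log₂(0.08) = 0.2915
−0.25·log₂(0.25) = 0.5000
−0.21·log₂(0.21) = 0.4728
−0.05·log₂(0.05) = 0.2161
−0.18·log₂(0.18) = 0.4453
−0.14·log₂(0.14) = 0.3971
−0.09·log₂(0.09) = 0.3127
Sum ≈ 2.6355 → 2.635 bits.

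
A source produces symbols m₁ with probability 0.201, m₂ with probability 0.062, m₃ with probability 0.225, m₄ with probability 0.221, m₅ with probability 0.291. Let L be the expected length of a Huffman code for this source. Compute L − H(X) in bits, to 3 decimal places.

Entropy H = −Σ p log₂ p ≈ 2.1977 bits.
Huffman merges: 31/500+201/1000→263/1000; 221/1000+9/40→223/500; 263/1000+291/1000→277/500; 223/500+277/500→1. L = 2263/1000 ≈ 2.2630.
L − H = 2.2630 − 2.1977 = 0.065 bits.

0.065 bits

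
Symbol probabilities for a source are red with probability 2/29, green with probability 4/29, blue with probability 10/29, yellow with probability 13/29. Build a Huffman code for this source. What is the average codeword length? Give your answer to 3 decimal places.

1.759 bits/symbol

Repeatedly combine the two least-probable nodes; the expected code length is the sum of the merged weights.
merge 2/29 + 4/29 → 6/29
merge 6/29 + 10/29 → 16/29
merge 13/29 + 16/29 → 1
L = 6/29 + 16/29 + 1 = 51/29 ≈ 1.759 bits/symbol.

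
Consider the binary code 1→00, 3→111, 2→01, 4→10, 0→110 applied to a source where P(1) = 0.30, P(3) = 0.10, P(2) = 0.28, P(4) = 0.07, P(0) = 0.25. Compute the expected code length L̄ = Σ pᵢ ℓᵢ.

2.35 bits/symbol

L̄ = Σ pᵢ·ℓᵢ = 0.30·2 + 0.10·3 + 0.28·2 + 0.07·2 + 0.25·3 = 2.35 bits/symbol.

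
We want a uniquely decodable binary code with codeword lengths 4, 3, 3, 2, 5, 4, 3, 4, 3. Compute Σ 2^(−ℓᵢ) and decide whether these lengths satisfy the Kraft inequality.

With common denominator 2^5 = 32: Σ 2^(−ℓᵢ) = 2/32 + 4/32 + 4/32 + 8/32 + 1/32 + 2/32 + 4/32 + 2/32 + 4/32 = 31/32 = 0.96875.
Kraft's inequality requires Σ ≤ 1; here Σ = 0.96875 ≤ 1, so such a prefix code exists.

0.96875; yes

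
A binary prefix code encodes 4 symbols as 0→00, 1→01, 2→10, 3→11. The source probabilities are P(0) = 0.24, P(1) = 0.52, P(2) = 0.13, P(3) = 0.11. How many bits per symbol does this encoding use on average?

2 bits/symbol

L̄ = Σ pᵢ·ℓᵢ = 0.24·2 + 0.52·2 + 0.13·2 + 0.11·2 = 2 bits/symbol.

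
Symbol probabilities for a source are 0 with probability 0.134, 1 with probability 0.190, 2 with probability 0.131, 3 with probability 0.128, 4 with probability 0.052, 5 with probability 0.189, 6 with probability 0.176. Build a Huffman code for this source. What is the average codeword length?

Repeatedly combine the two least-probable nodes; the expected code length is the sum of the merged weights.
merge 13/250 + 16/125 → 9/50
merge 131/1000 + 67/500 → 53/200
merge 22/125 + 9/50 → 89/250
merge 189/1000 + 19/100 → 379/1000
merge 53/200 + 89/250 → 621/1000
merge 379/1000 + 621/1000 → 1
L = 9/50 + 53/200 + 89/250 + 379/1000 + 621/1000 + 1 = 2801/1000 = 2.801 bits/symbol.

2.801 bits/symbol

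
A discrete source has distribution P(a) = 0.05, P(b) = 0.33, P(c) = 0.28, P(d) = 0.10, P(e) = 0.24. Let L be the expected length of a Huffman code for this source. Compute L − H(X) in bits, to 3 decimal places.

0.066 bits

Entropy H = −Σ p log₂ p ≈ 2.0845 bits.
Huffman merges: 1/20+1/10→3/20; 3/20+6/25→39/100; 7/25+33/100→61/100; 39/100+61/100→1. L = 43/20 ≈ 2.1500.
L − H = 2.1500 − 2.0845 = 0.066 bits.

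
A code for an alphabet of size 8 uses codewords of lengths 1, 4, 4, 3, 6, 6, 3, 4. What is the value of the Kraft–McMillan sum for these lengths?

With common denominator 2^6 = 64: Σ 2^(−ℓᵢ) = 32/64 + 4/64 + 4/64 + 8/64 + 1/64 + 1/64 + 8/64 + 4/64 = 62/64 = 0.96875.

0.96875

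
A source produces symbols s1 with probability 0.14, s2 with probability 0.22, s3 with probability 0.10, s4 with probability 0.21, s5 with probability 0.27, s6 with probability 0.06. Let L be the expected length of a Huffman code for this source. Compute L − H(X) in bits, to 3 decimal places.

0.024 bits

Entropy H = −Σ p log₂ p ≈ 2.4363 bits.
Huffman merges: 3/50+1/10→4/25; 7/50+4/25→3/10; 21/100+11/50→43/100; 27/100+3/10→57/100; 43/100+57/100→1. L = 123/50 ≈ 2.4600.
L − H = 2.4600 − 2.4363 = 0.024 bits.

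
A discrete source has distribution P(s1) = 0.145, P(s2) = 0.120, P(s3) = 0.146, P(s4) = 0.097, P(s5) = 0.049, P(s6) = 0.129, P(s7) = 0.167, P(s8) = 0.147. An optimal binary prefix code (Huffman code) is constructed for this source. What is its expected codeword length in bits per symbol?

Repeatedly combine the two least-probable nodes; the expected code length is the sum of the merged weights.
merge 49/1000 + 97/1000 → 73/500
merge 3/25 + 129/1000 → 249/1000
merge 29/200 + 73/500 → 291/1000
merge 73/500 + 147/1000 → 293/1000
merge 167/1000 + 249/1000 → 52/125
merge 291/1000 + 293/1000 → 73/125
merge 52/125 + 73/125 → 1
L = 73/500 + 249/1000 + 291/1000 + 293/1000 + 52/125 + 73/125 + 1 = 2979/1000 = 2.979 bits/symbol.

2.979 bits/symbol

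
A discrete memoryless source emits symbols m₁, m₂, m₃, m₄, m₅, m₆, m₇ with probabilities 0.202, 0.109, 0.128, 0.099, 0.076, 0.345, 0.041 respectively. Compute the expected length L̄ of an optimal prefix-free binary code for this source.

2.57 bits/symbol

Repeatedly combine the two least-probable nodes; the expected code length is the sum of the merged weights.
merge 41/1000 + 19/250 → 117/1000
merge 99/1000 + 109/1000 → 26/125
merge 117/1000 + 16/125 → 49/200
merge 101/500 + 26/125 → 41/100
merge 49/200 + 69/200 → 59/100
merge 41/100 + 59/100 → 1
L = 117/1000 + 26/125 + 49/200 + 41/100 + 59/100 + 1 = 257/100 = 2.57 bits/symbol.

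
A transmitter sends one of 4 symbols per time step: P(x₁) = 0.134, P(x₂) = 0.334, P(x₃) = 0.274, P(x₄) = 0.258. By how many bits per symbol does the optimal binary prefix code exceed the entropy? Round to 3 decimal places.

0.067 bits

Entropy H = −Σ p log₂ p ≈ 1.9330 bits.
Huffman merges: 67/500+129/500→49/125; 137/500+167/500→76/125; 49/125+76/125→1. L = 2 ≈ 2.0000.
L − H = 2.0000 − 1.9330 = 0.067 bits.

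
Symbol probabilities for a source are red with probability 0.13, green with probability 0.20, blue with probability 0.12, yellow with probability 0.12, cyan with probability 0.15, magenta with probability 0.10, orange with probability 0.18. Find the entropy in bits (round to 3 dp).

H = −Σ pᵢ log₂ pᵢ.
−0.13·log₂(0.13) = 0.3826
−0.20·log₂(0.20) = 0.4644
−0.12·log₂(0.12) = 0.3671
−0.12·log₂(0.12) = 0.3671
−0.15·log₂(0.15) = 0.4105
−0.10·log₂(0.10) = 0.3322
−0.18·log₂(0.18) = 0.4453
Sum ≈ 2.7692 → 2.769 bits.

2.769 bits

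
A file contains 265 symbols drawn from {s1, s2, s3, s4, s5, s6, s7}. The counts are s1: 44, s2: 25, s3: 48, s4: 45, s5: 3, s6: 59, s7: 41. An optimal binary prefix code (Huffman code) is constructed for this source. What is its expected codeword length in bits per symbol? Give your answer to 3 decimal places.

Probabilities are the counts divided by 265.
Repeatedly combine the two least-probable nodes; the expected code length is the sum of the merged weights.
merge 3/265 + 5/53 → 28/265
merge 28/265 + 41/265 → 69/265
merge 44/265 + 9/53 → 89/265
merge 48/265 + 59/265 → 107/265
merge 69/265 + 89/265 → 158/265
merge 107/265 + 158/265 → 1
L = 28/265 + 69/265 + 89/265 + 107/265 + 158/265 + 1 = 716/265 ≈ 2.702 bits/symbol.

2.702 bits/symbol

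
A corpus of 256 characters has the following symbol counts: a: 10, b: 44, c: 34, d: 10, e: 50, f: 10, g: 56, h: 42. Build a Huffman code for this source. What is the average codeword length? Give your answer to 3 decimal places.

2.781 bits/symbol

Probabilities are the counts divided by 256.
Repeatedly combine the two least-probable nodes; the expected code length is the sum of the merged weights.
merge 5/128 + 5/128 → 5/64
merge 5/128 + 5/64 → 15/128
merge 15/128 + 17/128 → 1/4
merge 21/128 + 11/64 → 43/128
merge 25/128 + 7/32 → 53/128
merge 1/4 + 43/128 → 75/128
merge 53/128 + 75/128 → 1
L = 5/64 + 15/128 + 1/4 + 43/128 + 53/128 + 75/128 + 1 = 89/32 ≈ 2.781 bits/symbol.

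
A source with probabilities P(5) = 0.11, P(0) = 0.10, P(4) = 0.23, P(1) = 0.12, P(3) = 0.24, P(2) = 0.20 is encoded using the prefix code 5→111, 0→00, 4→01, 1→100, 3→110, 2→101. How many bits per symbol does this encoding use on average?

2.67 bits/symbol

L̄ = Σ pᵢ·ℓᵢ = 0.11·3 + 0.10·2 + 0.23·2 + 0.12·3 + 0.24·3 + 0.20·3 = 2.67 bits/symbol.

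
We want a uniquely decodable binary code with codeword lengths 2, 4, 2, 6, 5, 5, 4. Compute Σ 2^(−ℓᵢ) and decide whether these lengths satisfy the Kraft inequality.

0.703125; yes

With common denominator 2^6 = 64: Σ 2^(−ℓᵢ) = 16/64 + 4/64 + 16/64 + 1/64 + 2/64 + 2/64 + 4/64 = 45/64 = 0.703125.
Kraft's inequality requires Σ ≤ 1; here Σ = 0.703125 ≤ 1, so such a prefix code exists.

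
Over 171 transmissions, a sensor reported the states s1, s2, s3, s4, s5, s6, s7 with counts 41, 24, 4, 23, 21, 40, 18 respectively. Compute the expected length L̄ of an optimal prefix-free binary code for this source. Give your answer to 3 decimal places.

Probabilities are the counts divided by 171.
Repeatedly combine the two least-probable nodes; the expected code length is the sum of the merged weights.
merge 4/171 + 2/19 → 22/171
merge 7/57 + 22/171 → 43/171
merge 23/171 + 8/57 → 47/171
merge 40/171 + 41/171 → 9/19
merge 43/171 + 47/171 → 10/19
merge 9/19 + 10/19 → 1
L = 22/171 + 43/171 + 47/171 + 9/19 + 10/19 + 1 = 454/171 ≈ 2.655 bits/symbol.

2.655 bits/symbol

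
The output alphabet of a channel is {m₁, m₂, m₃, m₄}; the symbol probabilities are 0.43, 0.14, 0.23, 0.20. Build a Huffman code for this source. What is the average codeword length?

Repeatedly combine the two least-probable nodes; the expected code length is the sum of the merged weights.
merge 7/50 + 1/5 → 17/50
merge 23/100 + 17/50 → 57/100
merge 43/100 + 57/100 → 1
L = 17/50 + 57/100 + 1 = 191/100 = 1.91 bits/symbol.

1.91 bits/symbol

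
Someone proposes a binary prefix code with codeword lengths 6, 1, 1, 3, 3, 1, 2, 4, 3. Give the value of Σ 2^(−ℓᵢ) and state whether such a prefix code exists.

2.203125; no

With common denominator 2^6 = 64: Σ 2^(−ℓᵢ) = 1/64 + 32/64 + 32/64 + 8/64 + 8/64 + 32/64 + 16/64 + 4/64 + 8/64 = 141/64 = 2.203125.
Kraft's inequality requires Σ ≤ 1; here Σ = 2.203125 > 1, so no such prefix code exists.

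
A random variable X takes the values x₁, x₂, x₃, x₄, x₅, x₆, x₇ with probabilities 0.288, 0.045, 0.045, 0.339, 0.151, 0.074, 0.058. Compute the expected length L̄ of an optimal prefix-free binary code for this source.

Repeatedly combine the two least-probable nodes; the expected code length is the sum of the merged weights.
merge 9/200 + 9/200 → 9/100
merge 29/500 + 37/500 → 33/250
merge 9/100 + 33/250 → 111/500
merge 151/1000 + 111/500 → 373/1000
merge 36/125 + 339/1000 → 627/1000
merge 373/1000 + 627/1000 → 1
L = 9/100 + 33/250 + 111/500 + 373/1000 + 627/1000 + 1 = 611/250 = 2.444 bits/symbol.

2.444 bits/symbol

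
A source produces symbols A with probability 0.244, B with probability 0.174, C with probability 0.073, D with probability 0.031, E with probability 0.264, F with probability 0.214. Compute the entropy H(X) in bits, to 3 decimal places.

H = −Σ pᵢ log₂ pᵢ.
−0.244·log₂(0.244) = 0.4966
−0.174·log₂(0.174) = 0.4390
−0.073·log₂(0.073) = 0.2756
−0.031·log₂(0.031) = 0.1554
−0.264·log₂(0.264) = 0.5072
−0.214·log₂(0.214) = 0.4760
Sum ≈ 2.3498 → 2.350 bits.

2.350 bits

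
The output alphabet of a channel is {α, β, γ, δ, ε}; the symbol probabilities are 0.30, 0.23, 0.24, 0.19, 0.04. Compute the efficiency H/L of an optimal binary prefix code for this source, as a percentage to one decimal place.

96.1%

Entropy H = −Σ p log₂ p ≈ 2.1439 bits.
Huffman merges: 1/25+19/100→23/100; 23/100+23/100→23/50; 6/25+3/10→27/50; 23/50+27/50→1. L = 223/100 ≈ 2.2300.
Efficiency = H/L = 2.1439/2.2300 = 96.1%.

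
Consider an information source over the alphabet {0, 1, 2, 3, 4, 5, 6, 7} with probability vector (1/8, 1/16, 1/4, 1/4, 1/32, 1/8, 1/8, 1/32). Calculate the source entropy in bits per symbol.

Each probability is a power of 1/2, so log₂(1/p) is an integer.
H = Σ p·log₂(1/p) = 1/8·3 + 1/16·4 + 1/4·2 + 1/4·2 + 1/32·5 + 1/8·3 + 1/8·3 + 1/32·5 = 2.6875 bits.

2.6875 bits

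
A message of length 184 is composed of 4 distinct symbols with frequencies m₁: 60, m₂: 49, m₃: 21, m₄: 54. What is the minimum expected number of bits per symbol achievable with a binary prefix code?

2 bits/symbol

Probabilities are the counts divided by 184.
Repeatedly combine the two least-probable nodes; the expected code length is the sum of the merged weights.
merge 21/184 + 49/184 → 35/92
merge 27/92 + 15/46 → 57/92
merge 35/92 + 57/92 → 1
L = 35/92 + 57/92 + 1 = 2 bits/symbol.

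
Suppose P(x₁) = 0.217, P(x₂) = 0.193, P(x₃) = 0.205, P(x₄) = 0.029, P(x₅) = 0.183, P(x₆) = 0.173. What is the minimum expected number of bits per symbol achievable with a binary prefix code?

Repeatedly combine the two least-probable nodes; the expected code length is the sum of the merged weights.
merge 29/1000 + 173/1000 → 101/500
merge 183/1000 + 193/1000 → 47/125
merge 101/500 + 41/200 → 407/1000
merge 217/1000 + 47/125 → 593/1000
merge 407/1000 + 593/1000 → 1
L = 101/500 + 47/125 + 407/1000 + 593/1000 + 1 = 1289/500 = 2.578 bits/symbol.

2.578 bits/symbol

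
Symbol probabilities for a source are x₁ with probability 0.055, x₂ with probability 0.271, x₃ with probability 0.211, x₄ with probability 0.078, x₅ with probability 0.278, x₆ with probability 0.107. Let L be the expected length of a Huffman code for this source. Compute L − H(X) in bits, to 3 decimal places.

0.013 bits

Entropy H = −Σ p log₂ p ≈ 2.3597 bits.
Huffman merges: 11/200+39/500→133/1000; 107/1000+133/1000→6/25; 211/1000+6/25→451/1000; 271/1000+139/500→549/1000; 451/1000+549/1000→1. L = 2373/1000 ≈ 2.3730.
L − H = 2.3730 − 2.3597 = 0.013 bits.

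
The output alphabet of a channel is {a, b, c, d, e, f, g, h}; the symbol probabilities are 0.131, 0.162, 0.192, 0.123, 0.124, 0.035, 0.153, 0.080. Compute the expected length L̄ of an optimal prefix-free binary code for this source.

2.923 bits/symbol

Repeatedly combine the two least-probable nodes; the expected code length is the sum of the merged weights.
merge 7/200 + 2/25 → 23/200
merge 23/200 + 123/1000 → 119/500
merge 31/250 + 131/1000 → 51/200
merge 153/1000 + 81/500 → 63/200
merge 24/125 + 119/500 → 43/100
merge 51/200 + 63/200 → 57/100
merge 43/100 + 57/100 → 1
L = 23/200 + 119/500 + 51/200 + 63/200 + 43/100 + 57/100 + 1 = 2923/1000 = 2.923 bits/symbol.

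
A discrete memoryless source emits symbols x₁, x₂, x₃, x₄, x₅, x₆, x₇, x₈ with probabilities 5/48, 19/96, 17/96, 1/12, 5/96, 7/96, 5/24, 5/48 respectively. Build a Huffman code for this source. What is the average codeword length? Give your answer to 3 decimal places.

Repeatedly combine the two least-probable nodes; the expected code length is the sum of the merged weights.
merge 5/96 + 7/96 → 1/8
merge 1/12 + 5/48 → 3/16
merge 5/48 + 1/8 → 11/48
merge 17/96 + 3/16 → 35/96
merge 19/96 + 5/24 → 13/32
merge 11/48 + 35/96 → 19/32
merge 13/32 + 19/32 → 1
L = 1/8 + 3/16 + 11/48 + 35/96 + 13/32 + 19/32 + 1 = 93/32 ≈ 2.906 bits/symbol.

2.906 bits/symbol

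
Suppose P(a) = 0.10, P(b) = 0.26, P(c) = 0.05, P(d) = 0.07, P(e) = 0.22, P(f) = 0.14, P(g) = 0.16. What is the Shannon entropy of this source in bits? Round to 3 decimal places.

H = −Σ pᵢ log₂ pᵢ.
−0.10·log₂(0.10) = 0.3322
−0.26·log₂(0.26) = 0.5053
−0.05·log₂(0.05) = 0.2161
−0.07·log₂(0.07) = 0.2686
−0.22·log₂(0.22) = 0.4806
−0.14·log₂(0.14) = 0.3971
−0.16·log₂(0.16) = 0.4230
Sum ≈ 2.6228 → 2.623 bits.

2.623 bits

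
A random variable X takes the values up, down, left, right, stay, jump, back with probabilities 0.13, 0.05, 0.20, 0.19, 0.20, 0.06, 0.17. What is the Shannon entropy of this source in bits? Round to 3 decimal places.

H = −Σ pᵢ log₂ pᵢ.
−0.13·log₂(0.13) = 0.3826
−0.05·log₂(0.05) = 0.2161
−0.20·log₂(0.20) = 0.4644
−0.19·log₂(0.19) = 0.4552
−0.20·log₂(0.20) = 0.4644
−0.06·log₂(0.06) = 0.2435
−0.17·log₂(0.17) = 0.4346
Sum ≈ 2.6609 → 2.661 bits.

2.661 bits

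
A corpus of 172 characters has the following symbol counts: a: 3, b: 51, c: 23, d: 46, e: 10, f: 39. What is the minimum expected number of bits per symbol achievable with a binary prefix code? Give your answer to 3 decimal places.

Probabilities are the counts divided by 172.
Repeatedly combine the two least-probable nodes; the expected code length is the sum of the merged weights.
merge 3/172 + 5/86 → 13/172
merge 13/172 + 23/172 → 9/43
merge 9/43 + 39/172 → 75/172
merge 23/86 + 51/172 → 97/172
merge 75/172 + 97/172 → 1
L = 13/172 + 9/43 + 75/172 + 97/172 + 1 = 393/172 ≈ 2.285 bits/symbol.

2.285 bits/symbol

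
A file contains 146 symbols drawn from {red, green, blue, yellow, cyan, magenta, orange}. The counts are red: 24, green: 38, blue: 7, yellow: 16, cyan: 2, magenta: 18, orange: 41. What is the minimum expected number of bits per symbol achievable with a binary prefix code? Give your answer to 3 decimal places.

Probabilities are the counts divided by 146.
Repeatedly combine the two least-probable nodes; the expected code length is the sum of the merged weights.
merge 1/73 + 7/146 → 9/146
merge 9/146 + 8/73 → 25/146
merge 9/73 + 12/73 → 21/73
merge 25/146 + 19/73 → 63/146
merge 41/146 + 21/73 → 83/146
merge 63/146 + 83/146 → 1
L = 9/146 + 25/146 + 21/73 + 63/146 + 83/146 + 1 = 184/73 ≈ 2.521 bits/symbol.

2.521 bits/symbol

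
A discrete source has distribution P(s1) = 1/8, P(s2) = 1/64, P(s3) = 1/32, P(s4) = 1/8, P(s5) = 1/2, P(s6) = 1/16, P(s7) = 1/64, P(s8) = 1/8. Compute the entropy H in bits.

2.21875 bits

Each probability is a power of 1/2, so log₂(1/p) is an integer.
H = Σ p·log₂(1/p) = 1/8·3 + 1/64·6 + 1/32·5 + 1/8·3 + 1/2·1 + 1/16·4 + 1/64·6 + 1/8·3 = 2.21875 bits.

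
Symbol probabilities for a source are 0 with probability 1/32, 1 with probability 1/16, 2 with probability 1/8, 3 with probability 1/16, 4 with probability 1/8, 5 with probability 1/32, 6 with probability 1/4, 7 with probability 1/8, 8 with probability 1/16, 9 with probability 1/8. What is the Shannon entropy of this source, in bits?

Each probability is a power of 1/2, so log₂(1/p) is an integer.
H = Σ p·log₂(1/p) = 1/32·5 + 1/16·4 + 1/8·3 + 1/16·4 + 1/8·3 + 1/32·5 + 1/4·2 + 1/8·3 + 1/16·4 + 1/8·3 = 3.0625 bits.

3.0625 bits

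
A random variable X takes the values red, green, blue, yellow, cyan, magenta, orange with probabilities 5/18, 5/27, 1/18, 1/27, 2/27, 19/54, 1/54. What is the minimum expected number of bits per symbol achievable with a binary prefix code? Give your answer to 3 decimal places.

Repeatedly combine the two least-probable nodes; the expected code length is the sum of the merged weights.
merge 1/54 + 1/27 → 1/18
merge 1/18 + 1/18 → 1/9
merge 2/27 + 1/9 → 5/27
merge 5/27 + 5/27 → 10/27
merge 5/18 + 19/54 → 17/27
merge 10/27 + 17/27 → 1
L = 1/18 + 1/9 + 5/27 + 10/27 + 17/27 + 1 = 127/54 ≈ 2.352 bits/symbol.

2.352 bits/symbol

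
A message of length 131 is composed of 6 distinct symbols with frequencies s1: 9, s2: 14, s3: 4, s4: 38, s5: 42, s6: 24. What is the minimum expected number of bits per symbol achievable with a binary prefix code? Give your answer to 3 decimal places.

2.305 bits/symbol

Probabilities are the counts divided by 131.
Repeatedly combine the two least-probable nodes; the expected code length is the sum of the merged weights.
merge 4/131 + 9/131 → 13/131
merge 13/131 + 14/131 → 27/131
merge 24/131 + 27/131 → 51/131
merge 38/131 + 42/131 → 80/131
merge 51/131 + 80/131 → 1
L = 13/131 + 27/131 + 51/131 + 80/131 + 1 = 302/131 ≈ 2.305 bits/symbol.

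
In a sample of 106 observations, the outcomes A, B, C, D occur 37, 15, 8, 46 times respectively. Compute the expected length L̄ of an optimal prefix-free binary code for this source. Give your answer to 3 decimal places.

1.783 bits/symbol

Probabilities are the counts divided by 106.
Repeatedly combine the two least-probable nodes; the expected code length is the sum of the merged weights.
merge 4/53 + 15/106 → 23/106
merge 23/106 + 37/106 → 30/53
merge 23/53 + 30/53 → 1
L = 23/106 + 30/53 + 1 = 189/106 ≈ 1.783 bits/symbol.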